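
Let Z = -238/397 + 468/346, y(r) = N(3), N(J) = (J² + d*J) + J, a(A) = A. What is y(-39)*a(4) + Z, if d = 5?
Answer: 7469272/68681 ≈ 108.75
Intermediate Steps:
N(J) = J² + 6*J (N(J) = (J² + 5*J) + J = J² + 6*J)
y(r) = 27 (y(r) = 3*(6 + 3) = 3*9 = 27)
Z = 51724/68681 (Z = -238*1/397 + 468*(1/346) = -238/397 + 234/173 = 51724/68681 ≈ 0.75311)
y(-39)*a(4) + Z = 27*4 + 51724/68681 = 108 + 51724/68681 = 7469272/68681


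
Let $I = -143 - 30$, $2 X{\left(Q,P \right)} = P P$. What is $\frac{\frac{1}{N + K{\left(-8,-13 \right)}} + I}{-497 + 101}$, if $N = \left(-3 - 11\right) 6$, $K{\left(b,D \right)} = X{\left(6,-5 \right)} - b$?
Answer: $\frac{21973}{50292} \approx 0.43691$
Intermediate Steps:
$X{\left(Q,P \right)} = \frac{P^{2}}{2}$ ($X{\left(Q,P \right)} = \frac{P P}{2} = \frac{P^{2}}{2}$)
$K{\left(b,D \right)} = \frac{25}{2} - b$ ($K{\left(b,D \right)} = \frac{\left(-5\right)^{2}}{2} - b = \frac{1}{2} \cdot 25 - b = \frac{25}{2} - b$)
$I = -173$
$N = -84$ ($N = \left(-14\right) 6 = -84$)
$\frac{\frac{1}{N + K{\left(-8,-13 \right)}} + I}{-497 + 101} = \frac{\frac{1}{-84 + \left(\frac{25}{2} - -8\right)} - 173}{-497 + 101} = \frac{\frac{1}{-84 + \left(\frac{25}{2} + 8\right)} - 173}{-396} = \left(\frac{1}{-84 + \frac{41}{2}} - 173\right) \left(- \frac{1}{396}\right) = \left(\frac{1}{- \frac{127}{2}} - 173\right) \left(- \frac{1}{396}\right) = \left(- \frac{2}{127} - 173\right) \left(- \frac{1}{396}\right) = \left(- \frac{21973}{127}\right) \left(- \frac{1}{396}\right) = \frac{21973}{50292}$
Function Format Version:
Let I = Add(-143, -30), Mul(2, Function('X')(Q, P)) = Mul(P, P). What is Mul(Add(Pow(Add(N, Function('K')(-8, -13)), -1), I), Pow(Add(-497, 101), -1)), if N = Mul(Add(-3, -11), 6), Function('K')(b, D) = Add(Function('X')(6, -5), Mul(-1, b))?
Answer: Rational(21973, 50292) ≈ 0.43691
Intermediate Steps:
Function('X')(Q, P) = Mul(Rational(1, 2), Pow(P, 2)) (Function('X')(Q, P) = Mul(Rational(1, 2), Mul(P, P)) = Mul(Rational(1, 2), Pow(P, 2)))
Function('K')(b, D) = Add(Rational(25, 2), Mul(-1, b)) (Function('K')(b, D) = Add(Mul(Rational(1, 2), Pow(-5, 2)), Mul(-1, b)) = Add(Mul(Rational(1, 2), 25), Mul(-1, b)) = Add(Rational(25, 2), Mul(-1, b)))
I = -173
N = -84 (N = Mul(-14, 6) = -84)
Mul(Add(Pow(Add(N, Function('K')(-8, -13)), -1), I), Pow(Add(-497, 101), -1)) = Mul(Add(Pow(Add(-84, Add(Rational(25, 2), Mul(-1, -8))), -1), -173), Pow(Add(-497, 101), -1)) = Mul(Add(Pow(Add(-84, Add(Rational(25, 2), 8)), -1), -173), Pow(-396, -1)) = Mul(Add(Pow(Add(-84, Rational(41, 2)), -1), -173), Rational(-1, 396)) = Mul(Add(Pow(Rational(-127, 2), -1), -173), Rational(-1, 396)) = Mul(Add(Rational(-2, 127), -173), Rational(-1, 396)) = Mul(Rational(-21973, 127), Rational(-1, 396)) = Rational(21973, 50292)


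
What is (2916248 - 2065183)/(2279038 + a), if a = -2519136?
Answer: -851065/240098 ≈ -3.5447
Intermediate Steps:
(2916248 - 2065183)/(2279038 + a) = (2916248 - 2065183)/(2279038 - 2519136) = 851065/(-240098) = 851065*(-1/240098) = -851065/240098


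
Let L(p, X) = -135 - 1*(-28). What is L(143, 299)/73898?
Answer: -107/73898 ≈ -0.0014479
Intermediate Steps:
L(p, X) = -107 (L(p, X) = -135 + 28 = -107)
L(143, 299)/73898 = -107/73898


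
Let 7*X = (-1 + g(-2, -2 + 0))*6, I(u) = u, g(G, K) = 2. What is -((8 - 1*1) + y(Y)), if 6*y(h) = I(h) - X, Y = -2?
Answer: -137/21 ≈ -6.5238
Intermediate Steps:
X = 6/7 (X = ((-1 + 2)*6)/7 = (1*6)/7 = (⅐)*6 = 6/7 ≈ 0.85714)
y(h) = -⅐ + h/6 (y(h) = (h - 1*6/7)/6 = (h - 6/7)/6 = (-6/7 + h)/6 = -⅐ + h/6)
-((8 - 1*1) + y(Y)) = -((8 - 1*1) + (-⅐ + (⅙)*(-2))) = -((8 - 1) + (-⅐ - ⅓)) = -(7 - 10/21) = -1*137/21 = -137/21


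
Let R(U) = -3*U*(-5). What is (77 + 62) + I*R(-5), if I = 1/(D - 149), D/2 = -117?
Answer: 53312/383 ≈ 139.20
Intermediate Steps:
D = -234 (D = 2*(-117) = -234)
R(U) = 15*U
I = -1/383 (I = 1/(-234 - 149) = 1/(-383) = -1/383 ≈ -0.0026110)
(77 + 62) + I*R(-5) = (77 + 62) - 15*(-5)/383 = 139 - 1/383*(-75) = 139 + 75/383 = 53312/383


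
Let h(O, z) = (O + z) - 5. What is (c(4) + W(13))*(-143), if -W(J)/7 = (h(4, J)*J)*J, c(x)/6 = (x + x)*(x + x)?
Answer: 1975116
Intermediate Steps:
c(x) = 24*x**2 (c(x) = 6*((x + x)*(x + x)) = 6*((2*x)*(2*x)) = 6*(4*x**2) = 24*x**2)
h(O, z) = -5 + O + z
W(J) = -7*J**2*(-1 + J) (W(J) = -7*(-5 + 4 + J)*J*J = -7*(-1 + J)*J*J = -7*J*(-1 + J)*J = -7*J**2*(-1 + J))
(c(4) + W(13))*(-143) = (24*4**2 + 7*13**2*(1 - 1*13))*(-143) = (24*16 + 7*169*(1 - 13))*(-143) = (384 + 7*169*(-12))*(-143) = (384 - 14196)*(-143) = -13812*(-143) = 1975116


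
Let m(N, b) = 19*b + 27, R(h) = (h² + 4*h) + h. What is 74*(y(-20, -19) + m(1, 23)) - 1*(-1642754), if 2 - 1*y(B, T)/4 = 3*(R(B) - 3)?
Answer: 1413946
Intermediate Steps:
R(h) = h² + 5*h
y(B, T) = 44 - 12*B*(5 + B) (y(B, T) = 8 - 12*(B*(5 + B) - 3) = 8 - 12*(-3 + B*(5 + B)) = 8 - 4*(-9 + 3*B*(5 + B)) = 8 + (36 - 12*B*(5 + B)) = 44 - 12*B*(5 + B))
m(N, b) = 27 + 19*b
74*(y(-20, -19) + m(1, 23)) - 1*(-1642754) = 74*((44 - 12*(-20)*(5 - 20)) + (27 + 19*23)) - 1*(-1642754) = 74*((44 - 12*(-20)*(-15)) + (27 + 437)) + 1642754 = 74*((44 - 3600) + 464) + 1642754 = 74*(-3556 + 464) + 1642754 = 74*(-3092) + 1642754 = -228808 + 1642754 = 1413946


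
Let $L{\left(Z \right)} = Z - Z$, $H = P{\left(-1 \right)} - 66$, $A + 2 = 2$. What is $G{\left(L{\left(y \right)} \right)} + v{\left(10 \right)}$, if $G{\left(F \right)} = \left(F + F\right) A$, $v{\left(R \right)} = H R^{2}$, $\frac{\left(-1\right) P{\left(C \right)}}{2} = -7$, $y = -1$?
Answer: $-5200$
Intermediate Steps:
$A = 0$ ($A = -2 + 2 = 0$)
$P{\left(C \right)} = 14$ ($P{\left(C \right)} = \left(-2\right) \left(-7\right) = 14$)
$H = -52$ ($H = 14 - 66 = -52$)
$v{\left(R \right)} = - 52 R^{2}$
$L{\left(Z \right)} = 0$
$G{\left(F \right)} = 0$ ($G{\left(F \right)} = \left(F + F\right) 0 = 2 F 0 = 0$)
$G{\left(L{\left(y \right)} \right)} + v{\left(10 \right)} = 0 - 52 \cdot 10^{2} = 0 - 5200 = -5200$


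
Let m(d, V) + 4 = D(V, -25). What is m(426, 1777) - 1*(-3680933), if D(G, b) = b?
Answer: 3680904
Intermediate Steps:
m(d, V) = -29 (m(d, V) = -4 - 25 = -29)
m(426, 1777) - 1*(-3680933) = -29 - 1*(-3680933) = -29 + 3680933 = 3680904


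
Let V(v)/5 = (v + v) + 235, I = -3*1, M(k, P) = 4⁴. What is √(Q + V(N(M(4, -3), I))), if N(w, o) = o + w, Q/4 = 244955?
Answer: 5*√39341 ≈ 991.73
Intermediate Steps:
M(k, P) = 256
Q = 979820 (Q = 4*244955 = 979820)
I = -3
V(v) = 1175 + 10*v (V(v) = 5*((v + v) + 235) = 5*(2*v + 235) = 5*(235 + 2*v) = 1175 + 10*v)
√(Q + V(N(M(4, -3), I))) = √(979820 + (1175 + 10*(-3 + 256))) = √(979820 + (1175 + 10*253)) = √(979820 + (1175 + 2530)) = √(979820 + 3705) = √983525 = 5*√39341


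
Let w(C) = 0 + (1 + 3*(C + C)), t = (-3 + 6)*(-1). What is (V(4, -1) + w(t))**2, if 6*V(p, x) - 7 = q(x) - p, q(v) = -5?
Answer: 2704/9 ≈ 300.44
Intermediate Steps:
t = -3 (t = 3*(-1) = -3)
V(p, x) = 1/3 - p/6 (V(p, x) = 7/6 + (-5 - p)/6 = 7/6 + (-5/6 - p/6) = 1/3 - p/6)
w(C) = 1 + 6*C (w(C) = 0 + (1 + 3*(2*C)) = 0 + (1 + 6*C) = 1 + 6*C)
(V(4, -1) + w(t))**2 = ((1/3 - 1/6*4) + (1 + 6*(-3)))**2 = ((1/3 - 2/3) + (1 - 18))**2 = (-1/3 - 17)**2 = (-52/3)**2 = 2704/9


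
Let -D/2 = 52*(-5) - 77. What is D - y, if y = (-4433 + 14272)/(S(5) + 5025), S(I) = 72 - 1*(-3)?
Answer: 3427561/5100 ≈ 672.07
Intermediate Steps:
S(I) = 75 (S(I) = 72 + 3 = 75)
D = 674 (D = -2*(52*(-5) - 77) = -2*(-260 - 77) = -2*(-337) = 674)
y = 9839/5100 (y = (-4433 + 14272)/(75 + 5025) = 9839/5100 ≈ 1.9292)
D - y = 674 - 1*9839/5100 = 674 - 9839/5100 = 3427561/5100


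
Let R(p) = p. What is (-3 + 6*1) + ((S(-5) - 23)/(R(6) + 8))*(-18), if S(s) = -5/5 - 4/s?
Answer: 1149/35 ≈ 32.829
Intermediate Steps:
S(s) = -1 - 4/s (S(s) = -5*1/5 - 4/s = -1 - 4/s)
(-3 + 6*1) + ((S(-5) - 23)/(R(6) + 8))*(-18) = (-3 + 6*1) + (((-4 - 1*(-5))/(-5) - 23)/(6 + 8))*(-18) = (-3 + 6) + ((-(-4 + 5)/5 - 23)/14)*(-18) = 3 + ((-1/5*1 - 23)*(1/14))*(-18) = 3 + ((-1/5 - 23)*(1/14))*(-18) = 3 - 116/5*1/14*(-18) = 3 - 58/35*(-18) = 3 + 1044/35 = 1149/35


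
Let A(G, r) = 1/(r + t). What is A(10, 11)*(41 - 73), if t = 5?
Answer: -2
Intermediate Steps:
A(G, r) = 1/(5 + r) (A(G, r) = 1/(r + 5) = 1/(5 + r))
A(10, 11)*(41 - 73) = (41 - 73)/(5 + 11) = -32/16 = (1/16)*(-32) = -2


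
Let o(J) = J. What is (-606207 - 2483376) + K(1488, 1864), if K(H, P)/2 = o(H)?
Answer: -3086607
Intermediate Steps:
K(H, P) = 2*H
(-606207 - 2483376) + K(1488, 1864) = (-606207 - 2483376) + 2*1488 = -3089583 + 2976 = -3086607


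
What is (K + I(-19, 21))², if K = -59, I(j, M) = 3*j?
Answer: 13456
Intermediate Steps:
(K + I(-19, 21))² = (-59 + 3*(-19))² = (-59 - 57)² = (-116)² = 13456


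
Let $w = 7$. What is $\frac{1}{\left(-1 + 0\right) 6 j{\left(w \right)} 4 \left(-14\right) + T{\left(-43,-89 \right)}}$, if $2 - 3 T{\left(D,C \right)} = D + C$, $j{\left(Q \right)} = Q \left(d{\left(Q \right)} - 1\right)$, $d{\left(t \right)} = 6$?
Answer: $\frac{3}{35414} \approx 8.4712 \cdot 10^{-5}$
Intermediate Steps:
$j{\left(Q \right)} = 5 Q$ ($j{\left(Q \right)} = Q \left(6 - 1\right) = Q 5 = 5 Q$)
$T{\left(D,C \right)} = \frac{2}{3} - \frac{C}{3} - \frac{D}{3}$ ($T{\left(D,C \right)} = \frac{2}{3} - \frac{D + C}{3} = \frac{2}{3} - \frac{C + D}{3} = \frac{2}{3} - \left(\frac{C}{3} + \frac{D}{3}\right) = \frac{2}{3} - \frac{C}{3} - \frac{D}{3}$)
$\frac{1}{\left(-1 + 0\right) 6 j{\left(w \right)} 4 \left(-14\right) + T{\left(-43,-89 \right)}} = \frac{1}{\left(-1 + 0\right) 6 \cdot 5 \cdot 7 \cdot 4 \left(-14\right) - - \frac{134}{3}} = \frac{1}{\left(-1\right) 6 \cdot 35 \left(-56\right) + \left(\frac{2}{3} + \frac{89}{3} + \frac{43}{3}\right)} = \frac{1}{\left(-6\right) 35 \left(-56\right) + \frac{134}{3}} = \frac{1}{\left(-210\right) \left(-56\right) + \frac{134}{3}} = \frac{1}{11760 + \frac{134}{3}} = \frac{1}{\frac{35414}{3}} = \frac{3}{35414}$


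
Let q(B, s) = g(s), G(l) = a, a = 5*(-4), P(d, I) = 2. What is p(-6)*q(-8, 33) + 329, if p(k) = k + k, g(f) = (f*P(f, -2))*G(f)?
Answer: 16169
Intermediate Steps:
a = -20
G(l) = -20
g(f) = -40*f (g(f) = (f*2)*(-20) = (2*f)*(-20) = -40*f)
p(k) = 2*k
q(B, s) = -40*s
p(-6)*q(-8, 33) + 329 = (2*(-6))*(-40*33) + 329 = -12*(-1320) + 329 = 15840 + 329 = 16169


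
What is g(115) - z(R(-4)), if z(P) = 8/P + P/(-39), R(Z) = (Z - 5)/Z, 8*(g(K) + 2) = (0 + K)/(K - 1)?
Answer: -191063/35568 ≈ -5.3718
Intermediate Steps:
g(K) = -2 + K/(8*(-1 + K)) (g(K) = -2 + ((0 + K)/(K - 1))/8 = -2 + (K/(-1 + K))/8 = -2 + K/(8*(-1 + K)))
R(Z) = (-5 + Z)/Z
z(P) = 8/P - P/39 (z(P) = 8/P + P*(-1/39) = 8/P - P/39)
g(115) - z(R(-4)) = (16 - 15*115)/(8*(-1 + 115)) - (8/(((-5 - 4)/(-4))) - (-5 - 4)/(39*(-4))) = (⅛)*(16 - 1725)/114 - (8/((-¼*(-9))) - (-1)*(-9)/156) = (⅛)*(1/114)*(-1709) - (8/(9/4) - 1/39*9/4) = -1709/912 - (8*(4/9) - 3/52) = -1709/912 - (32/9 - 3/52) = -1709/912 - 1*1637/468 = -1709/912 - 1637/468 = -191063/35568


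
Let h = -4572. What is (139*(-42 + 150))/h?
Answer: -417/127 ≈ -3.2835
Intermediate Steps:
(139*(-42 + 150))/h = (139*(-42 + 150))/(-4572) = (139*108)*(-1/4572) = 15012*(-1/4572) = -417/127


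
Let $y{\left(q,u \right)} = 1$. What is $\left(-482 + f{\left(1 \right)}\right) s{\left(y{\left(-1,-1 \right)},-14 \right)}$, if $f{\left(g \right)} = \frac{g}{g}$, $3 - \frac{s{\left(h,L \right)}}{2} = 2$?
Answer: $-962$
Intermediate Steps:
$s{\left(h,L \right)} = 2$ ($s{\left(h,L \right)} = 6 - 4 = 2$)
$f{\left(g \right)} = 1$
$\left(-482 + f{\left(1 \right)}\right) s{\left(y{\left(-1,-1 \right)},-14 \right)} = \left(-482 + 1\right) 2 = \left(-481\right) 2 = -962$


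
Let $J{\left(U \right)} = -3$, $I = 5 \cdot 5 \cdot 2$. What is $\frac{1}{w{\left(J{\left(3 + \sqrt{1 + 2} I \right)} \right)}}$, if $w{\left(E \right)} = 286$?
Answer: $\frac{1}{286} \approx 0.0034965$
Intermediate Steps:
$I = 50$ ($I = 25 \cdot 2 = 50$)
$\frac{1}{w{\left(J{\left(3 + \sqrt{1 + 2} I \right)} \right)}} = \frac{1}{286}$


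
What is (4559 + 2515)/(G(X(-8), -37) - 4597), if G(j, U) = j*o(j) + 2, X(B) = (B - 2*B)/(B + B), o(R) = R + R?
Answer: -1572/1021 ≈ -1.5397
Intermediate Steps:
o(R) = 2*R
X(B) = -½ (X(B) = (-B)/((2*B)) = (-B)*(1/(2*B)) = -½)
G(j, U) = 2 + 2*j² (G(j, U) = j*(2*j) + 2 = 2*j² + 2 = 2 + 2*j²)
(4559 + 2515)/(G(X(-8), -37) - 4597) = (4559 + 2515)/((2 + 2*(-½)²) - 4597) = 7074/((2 + 2*(¼)) - 4597) = 7074/((2 + ½) - 4597) = 7074/(5/2 - 4597) = 7074/(-9189/2) = 7074*(-2/9189) = -1572/1021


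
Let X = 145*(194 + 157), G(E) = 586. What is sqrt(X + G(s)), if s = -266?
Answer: sqrt(51481) ≈ 226.89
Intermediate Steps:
X = 50895 (X = 145*351 = 50895)
sqrt(X + G(s)) = sqrt(50895 + 586) = sqrt(51481)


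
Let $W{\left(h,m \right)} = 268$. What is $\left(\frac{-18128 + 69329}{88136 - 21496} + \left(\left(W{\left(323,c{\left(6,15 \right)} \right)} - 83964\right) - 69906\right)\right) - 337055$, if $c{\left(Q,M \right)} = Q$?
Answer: $- \frac{32697331279}{66640} \approx -4.9066 \cdot 10^{5}$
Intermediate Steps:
$\left(\frac{-18128 + 69329}{88136 - 21496} + \left(\left(W{\left(323,c{\left(6,15 \right)} \right)} - 83964\right) - 69906\right)\right) - 337055 = \left(\frac{-18128 + 69329}{88136 - 21496} + \left(\left(268 - 83964\right) - 69906\right)\right) - 337055 = \left(\frac{51201}{66640} - 153602\right) - 337055 = - \frac{10235986079}{66640} - 337055 = - \frac{32697331279}{66640}$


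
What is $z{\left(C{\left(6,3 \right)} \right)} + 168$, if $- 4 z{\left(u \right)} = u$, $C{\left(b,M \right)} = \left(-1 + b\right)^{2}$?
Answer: $\frac{647}{4} \approx 161.75$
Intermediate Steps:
$z{\left(u \right)} = - \frac{u}{4}$
$z{\left(C{\left(6,3 \right)} \right)} + 168 = - \frac{\left(-1 + 6\right)^{2}}{4} + 168 = - \frac{5^{2}}{4} + 168 = \left(- \frac{1}{4}\right) 25 + 168 = - \frac{25}{4} + 168 = \frac{647}{4}$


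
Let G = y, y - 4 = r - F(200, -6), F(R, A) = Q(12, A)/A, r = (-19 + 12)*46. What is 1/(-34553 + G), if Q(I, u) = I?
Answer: -1/34869 ≈ -2.8679e-5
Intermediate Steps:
r = -322 (r = -7*46 = -322)
F(R, A) = 12/A
y = -316 (y = 4 + (-322 - 12/(-6)) = 4 + (-322 - 12*(-1)/6) = 4 + (-322 - 1*(-2)) = 4 + (-322 + 2) = 4 - 320 = -316)
G = -316
1/(-34553 + G) = 1/(-34553 - 316) = 1/(-34869) = -1/34869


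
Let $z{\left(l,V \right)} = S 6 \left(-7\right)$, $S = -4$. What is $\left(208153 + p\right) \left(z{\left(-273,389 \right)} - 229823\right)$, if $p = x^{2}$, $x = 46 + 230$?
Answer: $-65297576495$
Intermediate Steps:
$x = 276$
$z{\left(l,V \right)} = 168$ ($z{\left(l,V \right)} = \left(-4\right) 6 \left(-7\right) = \left(-24\right) \left(-7\right) = 168$)
$p = 76176$ ($p = 276^{2} = 76176$)
$\left(208153 + p\right) \left(z{\left(-273,389 \right)} - 229823\right) = \left(208153 + 76176\right) \left(168 - 229823\right) = 284329 \left(-229655\right) = -65297576495$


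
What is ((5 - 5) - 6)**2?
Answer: 36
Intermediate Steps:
((5 - 5) - 6)**2 = (0 - 6)**2 = (-6)**2 = 36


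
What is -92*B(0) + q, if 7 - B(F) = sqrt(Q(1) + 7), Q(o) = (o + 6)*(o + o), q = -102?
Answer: -746 + 92*sqrt(21) ≈ -324.40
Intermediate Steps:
Q(o) = 2*o*(6 + o) (Q(o) = (6 + o)*(2*o) = 2*o*(6 + o))
B(F) = 7 - sqrt(21) (B(F) = 7 - sqrt(2*1*(6 + 1) + 7) = 7 - sqrt(2*1*7 + 7) = 7 - sqrt(14 + 7) = 7 - sqrt(21))
-92*B(0) + q = -92*(7 - sqrt(21)) - 102 = (-644 + 92*sqrt(21)) - 102 = -746 + 92*sqrt(21)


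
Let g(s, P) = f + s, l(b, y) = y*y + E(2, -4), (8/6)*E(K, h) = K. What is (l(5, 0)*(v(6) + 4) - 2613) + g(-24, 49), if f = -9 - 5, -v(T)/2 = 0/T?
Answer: -2645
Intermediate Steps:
E(K, h) = 3*K/4
v(T) = 0 (v(T) = -0/T = -2*0 = 0)
f = -14
l(b, y) = 3/2 + y**2 (l(b, y) = y*y + (3/4)*2 = y**2 + 3/2 = 3/2 + y**2)
g(s, P) = -14 + s
(l(5, 0)*(v(6) + 4) - 2613) + g(-24, 49) = ((3/2 + 0**2)*(0 + 4) - 2613) + (-14 - 24) = ((3/2 + 0)*4 - 2613) - 38 = ((3/2)*4 - 2613) - 38 = (6 - 2613) - 38 = -2607 - 38 = -2645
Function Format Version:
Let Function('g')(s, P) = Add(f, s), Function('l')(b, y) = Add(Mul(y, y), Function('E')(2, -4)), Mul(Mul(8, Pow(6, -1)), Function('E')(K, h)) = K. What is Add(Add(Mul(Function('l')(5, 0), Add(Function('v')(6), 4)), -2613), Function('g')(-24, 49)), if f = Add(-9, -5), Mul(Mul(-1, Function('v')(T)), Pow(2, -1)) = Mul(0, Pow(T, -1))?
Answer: -2645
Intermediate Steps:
Function('E')(K, h) = Mul(Rational(3, 4), K)
Function('v')(T) = 0 (Function('v')(T) = Mul(-2, Mul(0, Pow(T, -1))) = Mul(-2, 0) = 0)
f = -14
Function('l')(b, y) = Add(Rational(3, 2), Pow(y, 2)) (Function('l')(b, y) = Add(Mul(y, y), Mul(Rational(3, 4), 2)) = Add(Pow(y, 2), Rational(3, 2)) = Add(Rational(3, 2), Pow(y, 2)))
Function('g')(s, P) = Add(-14, s)
Add(Add(Mul(Function('l')(5, 0), Add(Function('v')(6), 4)), -2613), Function('g')(-24, 49)) = Add(Add(Mul(Add(Rational(3, 2), Pow(0, 2)), Add(0, 4)), -2613), Add(-14, -24)) = Add(Add(Mul(Add(Rational(3, 2), 0), 4), -2613), -38) = Add(Add(Mul(Rational(3, 2), 4), -2613), -38) = Add(Add(6, -2613), -38) = Add(-2607, -38) = -2645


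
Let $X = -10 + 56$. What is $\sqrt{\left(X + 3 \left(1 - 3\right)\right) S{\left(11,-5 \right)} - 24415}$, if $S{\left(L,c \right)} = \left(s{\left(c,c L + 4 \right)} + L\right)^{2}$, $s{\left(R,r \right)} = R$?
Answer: $5 i \sqrt{919} \approx 151.57 i$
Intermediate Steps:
$S{\left(L,c \right)} = \left(L + c\right)^{2}$ ($S{\left(L,c \right)} = \left(c + L\right)^{2} = \left(L + c\right)^{2}$)
$X = 46$
$\sqrt{\left(X + 3 \left(1 - 3\right)\right) S{\left(11,-5 \right)} - 24415} = \sqrt{\left(46 + 3 \left(1 - 3\right)\right) \left(11 - 5\right)^{2} - 24415} = \sqrt{\left(46 + 3 \left(-2\right)\right) 6^{2} - 24415} = \sqrt{\left(46 - 6\right) 36 - 24415} = \sqrt{40 \cdot 36 - 24415} = \sqrt{1440 - 24415} = \sqrt{-22975} = 5 i \sqrt{919}$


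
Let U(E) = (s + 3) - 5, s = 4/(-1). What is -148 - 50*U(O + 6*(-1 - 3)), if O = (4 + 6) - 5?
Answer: 152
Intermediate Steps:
s = -4 (s = 4*(-1) = -4)
O = 5 (O = 10 - 5 = 5)
U(E) = -6 (U(E) = (-4 + 3) - 5 = -1 - 5 = -6)
-148 - 50*U(O + 6*(-1 - 3)) = -148 - 50*(-6) = -148 + 300 = 152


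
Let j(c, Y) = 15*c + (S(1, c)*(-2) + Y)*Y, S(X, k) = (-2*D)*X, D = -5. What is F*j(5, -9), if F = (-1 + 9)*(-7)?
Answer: -18816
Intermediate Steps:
S(X, k) = 10*X (S(X, k) = (-2*(-5))*X = 10*X)
j(c, Y) = 15*c + Y*(-20 + Y) (j(c, Y) = 15*c + ((10*1)*(-2) + Y)*Y = 15*c + (10*(-2) + Y)*Y = 15*c + (-20 + Y)*Y = 15*c + Y*(-20 + Y))
F = -56 (F = 8*(-7) = -56)
F*j(5, -9) = -56*((-9)**2 - 20*(-9) + 15*5) = -56*(81 + 180 + 75) = -56*336 = -18816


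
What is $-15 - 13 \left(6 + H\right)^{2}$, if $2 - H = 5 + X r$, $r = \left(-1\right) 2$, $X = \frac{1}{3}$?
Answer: $- \frac{1708}{9} \approx -189.78$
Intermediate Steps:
$X = \frac{1}{3} \approx 0.33333$
$r = -2$
$H = - \frac{7}{3}$ ($H = 2 - \left(5 + \frac{1}{3} \left(-2\right)\right) = 2 - \left(5 - \frac{2}{3}\right) = 2 - \frac{13}{3} = - \frac{7}{3} \approx -2.3333$)
$-15 - 13 \left(6 + H\right)^{2} = -15 - 13 \left(6 - \frac{7}{3}\right)^{2} = -15 - 13 \left(\frac{11}{3}\right)^{2} = -15 - \frac{1573}{9} = - \frac{1708}{9}$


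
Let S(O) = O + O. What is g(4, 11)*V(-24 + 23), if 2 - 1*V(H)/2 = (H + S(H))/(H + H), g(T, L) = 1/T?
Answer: ¼ ≈ 0.25000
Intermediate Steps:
S(O) = 2*O
V(H) = 1 (V(H) = 4 - 2*(H + 2*H)/(H + H) = 4 - 2*3*H/(2*H) = 4 - 2*3*H*1/(2*H) = 4 - 2*3/2 = 4 - 3 = 1)
g(4, 11)*V(-24 + 23) = 1/4 = (¼)*1 = ¼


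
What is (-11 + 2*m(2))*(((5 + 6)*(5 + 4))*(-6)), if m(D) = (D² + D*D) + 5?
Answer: -8910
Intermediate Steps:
m(D) = 5 + 2*D² (m(D) = (D² + D²) + 5 = 2*D² + 5 = 5 + 2*D²)
(-11 + 2*m(2))*(((5 + 6)*(5 + 4))*(-6)) = (-11 + 2*(5 + 2*2²))*(((5 + 6)*(5 + 4))*(-6)) = (-11 + 2*(5 + 2*4))*((11*9)*(-6)) = (-11 + 2*(5 + 8))*(99*(-6)) = (-11 + 2*13)*(-594) = (-11 + 26)*(-594) = 15*(-594) = -8910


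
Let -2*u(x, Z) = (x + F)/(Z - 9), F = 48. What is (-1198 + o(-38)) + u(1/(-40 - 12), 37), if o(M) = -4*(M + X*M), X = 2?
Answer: -2163199/2912 ≈ -742.86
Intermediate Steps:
o(M) = -12*M (o(M) = -4*(M + 2*M) = -12*M)
u(x, Z) = -(48 + x)/(2*(-9 + Z)) (u(x, Z) = -(x + 48)/(2*(Z - 9)) = -(48 + x)/(2*(-9 + Z)))
(-1198 + o(-38)) + u(1/(-40 - 12), 37) = (-1198 - 12*(-38)) + (-48 - 1/(-40 - 12))/(2*(-9 + 37)) = (-1198 + 456) + (½)*(-48 - 1/(-52))/28 = -742 + (½)*(1/28)*(-48 - 1*(-1/52)) = -742 + (½)*(1/28)*(-48 + 1/52) = -742 + (½)*(1/28)*(-2495/52) = -742 - 2495/2912 = -2163199/2912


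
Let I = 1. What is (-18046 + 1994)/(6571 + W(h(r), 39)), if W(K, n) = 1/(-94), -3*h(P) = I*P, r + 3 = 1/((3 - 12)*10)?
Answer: -1508888/617673 ≈ -2.4429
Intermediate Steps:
r = -271/90 (r = -3 + 1/((3 - 12)*10) = -3 + (⅒)/(-9) = -3 - ⅑*⅒ = -3 - 1/90 = -271/90 ≈ -3.0111)
h(P) = -P/3
W(K, n) = -1/94
(-18046 + 1994)/(6571 + W(h(r), 39)) = (-18046 + 1994)/(6571 - 1/94) = -16052/617673/94 = -16052*94/617673 = -1508888/617673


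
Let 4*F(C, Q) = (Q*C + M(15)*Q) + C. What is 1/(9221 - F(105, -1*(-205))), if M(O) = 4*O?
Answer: 2/1477 ≈ 0.0013541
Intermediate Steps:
F(C, Q) = 15*Q + C/4 + C*Q/4 (F(C, Q) = ((Q*C + (4*15)*Q) + C)/4 = ((C*Q + 60*Q) + C)/4 = ((60*Q + C*Q) + C)/4 = (C + 60*Q + C*Q)/4 = 15*Q + C/4 + C*Q/4)
1/(9221 - F(105, -1*(-205))) = 1/(9221 - (15*(-1*(-205)) + (¼)*105 + (¼)*105*(-1*(-205)))) = 1/(9221 - (15*205 + 105/4 + (¼)*105*205)) = 1/(9221 - (3075 + 105/4 + 21525/4)) = 1/(9221 - 1*16965/2) = 1/(9221 - 16965/2) = 1/(1477/2) = 2/1477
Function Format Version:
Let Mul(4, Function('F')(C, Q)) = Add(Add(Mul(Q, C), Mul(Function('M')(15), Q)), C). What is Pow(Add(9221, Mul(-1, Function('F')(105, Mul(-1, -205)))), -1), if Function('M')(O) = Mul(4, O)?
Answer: Rational(2, 1477) ≈ 0.0013541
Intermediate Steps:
Function('F')(C, Q) = Add(Mul(15, Q), Mul(Rational(1, 4), C), Mul(Rational(1, 4), C, Q)) (Function('F')(C, Q) = Mul(Rational(1, 4), Add(Add(Mul(Q, C), Mul(Mul(4, 15), Q)), C)) = Mul(Rational(1, 4), Add(Add(Mul(C, Q), Mul(60, Q)), C)) = Mul(Rational(1, 4), Add(Add(Mul(60, Q), Mul(C, Q)), C)) = Mul(Rational(1, 4), Add(C, Mul(60, Q), Mul(C, Q))) = Add(Mul(15, Q), Mul(Rational(1, 4), C), Mul(Rational(1, 4), C, Q)))
Pow(Add(9221, Mul(-1, Function('F')(105, Mul(-1, -205)))), -1) = Pow(Add(9221, Mul(-1, Add(Mul(15, Mul(-1, -205)), Mul(Rational(1, 4), 105), Mul(Rational(1, 4), 105, Mul(-1, -205))))), -1) = Pow(Add(9221, Mul(-1, Add(Mul(15, 205), Rational(105, 4), Mul(Rational(1, 4), 105, 205)))), -1) = Pow(Add(9221, Mul(-1, Add(3075, Rational(105, 4), Rational(21525, 4)))), -1) = Pow(Add(9221, Mul(-1, Rational(16965, 2))), -1) = Pow(Add(9221, Rational(-16965, 2)), -1) = Pow(Rational(1477, 2), -1) = Rational(2, 1477)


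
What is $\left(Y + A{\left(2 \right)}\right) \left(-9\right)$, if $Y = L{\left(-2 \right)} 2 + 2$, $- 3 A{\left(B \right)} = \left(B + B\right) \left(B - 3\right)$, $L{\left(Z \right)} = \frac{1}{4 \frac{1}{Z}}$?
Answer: $-21$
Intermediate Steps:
$L{\left(Z \right)} = \frac{Z}{4}$
$A{\left(B \right)} = - \frac{2 B \left(-3 + B\right)}{3}$ ($A{\left(B \right)} = - \frac{\left(B + B\right) \left(B - 3\right)}{3} = - \frac{2 B \left(-3 + B\right)}{3}$)
$Y = 1$ ($Y = \frac{1}{4} \left(-2\right) 2 + 2 = \left(- \frac{1}{2}\right) 2 + 2 = -1 + 2 = 1$)
$\left(Y + A{\left(2 \right)}\right) \left(-9\right) = \left(1 + \frac{2}{3} \cdot 2 \left(3 - 2\right)\right) \left(-9\right) = \left(1 + \frac{2}{3} \cdot 2 \cdot 1\right) \left(-9\right) = \left(1 + \frac{4}{3}\right) \left(-9\right) = \frac{7}{3} \left(-9\right) = -21$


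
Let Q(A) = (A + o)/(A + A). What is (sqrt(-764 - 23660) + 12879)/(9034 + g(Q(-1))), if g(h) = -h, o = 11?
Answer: 4293/3013 + 2*I*sqrt(6106)/9039 ≈ 1.4248 + 0.01729*I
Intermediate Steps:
Q(A) = (11 + A)/(2*A) (Q(A) = (A + 11)/(A + A) = (11 + A)/((2*A)) = (11 + A)*(1/(2*A)) = (11 + A)/(2*A))
(sqrt(-764 - 23660) + 12879)/(9034 + g(Q(-1))) = (sqrt(-764 - 23660) + 12879)/(9034 - (11 - 1)/(2*(-1))) = (sqrt(-24424) + 12879)/(9034 - (-1)*10/2) = (2*I*sqrt(6106) + 12879)/(9034 - 1*(-5)) = (12879 + 2*I*sqrt(6106))/(9034 + 5) = (12879 + 2*I*sqrt(6106))/9039 = (12879 + 2*I*sqrt(6106))*(1/9039) = 4293/3013 + 2*I*sqrt(6106)/9039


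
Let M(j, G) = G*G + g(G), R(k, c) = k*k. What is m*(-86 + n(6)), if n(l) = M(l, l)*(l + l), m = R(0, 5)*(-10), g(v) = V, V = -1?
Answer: 0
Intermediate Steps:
R(k, c) = k**2
g(v) = -1
m = 0 (m = 0**2*(-10) = 0*(-10) = 0)
M(j, G) = -1 + G**2 (M(j, G) = G*G - 1 = G**2 - 1 = -1 + G**2)
n(l) = 2*l*(-1 + l**2) (n(l) = (-1 + l**2)*(l + l) = (-1 + l**2)*(2*l) = 2*l*(-1 + l**2))
m*(-86 + n(6)) = 0*(-86 + 2*6*(-1 + 6**2)) = 0*(-86 + 2*6*(-1 + 36)) = 0*(-86 + 2*6*35) = 0*(-86 + 420) = 0*334 = 0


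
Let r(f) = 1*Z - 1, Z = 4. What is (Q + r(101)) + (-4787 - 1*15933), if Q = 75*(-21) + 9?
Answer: -22283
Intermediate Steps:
Q = -1566 (Q = -1575 + 9 = -1566)
r(f) = 3 (r(f) = 1*4 - 1 = 4 - 1 = 3)
(Q + r(101)) + (-4787 - 1*15933) = (-1566 + 3) + (-4787 - 1*15933) = -1563 + (-4787 - 15933) = -1563 - 20720 = -22283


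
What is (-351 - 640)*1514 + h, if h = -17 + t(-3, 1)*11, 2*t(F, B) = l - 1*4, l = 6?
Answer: -1500380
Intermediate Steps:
t(F, B) = 1 (t(F, B) = (6 - 1*4)/2 = (6 - 4)/2 = (½)*2 = 1)
h = -6 (h = -17 + 1*11 = -17 + 11 = -6)
(-351 - 640)*1514 + h = (-351 - 640)*1514 - 6 = -991*1514 - 6 = -1500374 - 6 = -1500380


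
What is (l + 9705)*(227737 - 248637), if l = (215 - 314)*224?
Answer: 260643900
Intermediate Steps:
l = -22176 (l = -99*224 = -22176)
(l + 9705)*(227737 - 248637) = (-22176 + 9705)*(227737 - 248637) = -12471*(-20900) = 260643900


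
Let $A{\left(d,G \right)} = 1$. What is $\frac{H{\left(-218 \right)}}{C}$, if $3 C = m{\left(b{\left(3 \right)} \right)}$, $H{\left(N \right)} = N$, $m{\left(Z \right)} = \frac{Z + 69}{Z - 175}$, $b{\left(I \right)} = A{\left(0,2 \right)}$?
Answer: $\frac{56898}{35} \approx 1625.7$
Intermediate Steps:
$b{\left(I \right)} = 1$
$m{\left(Z \right)} = \frac{69 + Z}{-175 + Z}$
$C = - \frac{35}{261}$ ($C = \frac{\frac{1}{-175 + 1} \left(69 + 1\right)}{3} = \frac{\frac{1}{-174} \cdot 70}{3} = \frac{\left(- \frac{1}{174}\right) 70}{3} = \frac{1}{3} \left(- \frac{35}{87}\right) = - \frac{35}{261} \approx -0.1341$)
$\frac{H{\left(-218 \right)}}{C} = - \frac{218}{- \frac{35}{261}} = \left(-218\right) \left(- \frac{261}{35}\right) = \frac{56898}{35}$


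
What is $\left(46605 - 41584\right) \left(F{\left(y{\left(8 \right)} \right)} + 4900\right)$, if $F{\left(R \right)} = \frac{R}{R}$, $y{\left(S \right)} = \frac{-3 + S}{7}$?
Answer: $24607921$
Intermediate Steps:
$y{\left(S \right)} = - \frac{3}{7} + \frac{S}{7}$ ($y{\left(S \right)} = \left(-3 + S\right) \frac{1}{7} = - \frac{3}{7} + \frac{S}{7}$)
$F{\left(R \right)} = 1$
$\left(46605 - 41584\right) \left(F{\left(y{\left(8 \right)} \right)} + 4900\right) = \left(46605 - 41584\right) \left(1 + 4900\right) = 5021 \cdot 4901 = 24607921$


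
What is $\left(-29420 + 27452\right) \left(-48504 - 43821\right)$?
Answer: $181695600$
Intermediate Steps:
$\left(-29420 + 27452\right) \left(-48504 - 43821\right) = \left(-1968\right) \left(-92325\right) = 181695600$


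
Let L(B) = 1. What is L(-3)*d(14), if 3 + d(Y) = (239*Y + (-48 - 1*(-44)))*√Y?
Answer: -3 + 3342*√14 ≈ 12502.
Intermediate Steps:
d(Y) = -3 + √Y*(-4 + 239*Y) (d(Y) = -3 + (239*Y + (-48 - 1*(-44)))*√Y = -3 + (239*Y + (-48 + 44))*√Y = -3 + (239*Y - 4)*√Y = -3 + (-4 + 239*Y)*√Y = -3 + √Y*(-4 + 239*Y))
L(-3)*d(14) = 1*(-3 - 4*√14 + 239*14^(3/2)) = 1*(-3 - 4*√14 + 239*(14*√14)) = 1*(-3 - 4*√14 + 3346*√14) = 1*(-3 + 3342*√14) = -3 + 3342*√14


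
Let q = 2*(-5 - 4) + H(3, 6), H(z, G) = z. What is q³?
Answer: -3375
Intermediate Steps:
q = -15 (q = 2*(-5 - 4) + 3 = 2*(-9) + 3 = -18 + 3 = -15)
q³ = (-15)³ = -3375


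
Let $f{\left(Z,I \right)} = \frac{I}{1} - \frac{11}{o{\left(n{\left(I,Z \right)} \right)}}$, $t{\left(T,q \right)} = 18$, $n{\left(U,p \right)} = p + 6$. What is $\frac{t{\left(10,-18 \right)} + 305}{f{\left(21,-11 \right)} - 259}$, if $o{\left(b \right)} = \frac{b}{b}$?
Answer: $- \frac{323}{281} \approx -1.1495$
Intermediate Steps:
$n{\left(U,p \right)} = 6 + p$
$o{\left(b \right)} = 1$
$f{\left(Z,I \right)} = -11 + I$ ($f{\left(Z,I \right)} = \frac{I}{1} - \frac{11}{1} = I 1 - 11 = I - 11 = -11 + I$)
$\frac{t{\left(10,-18 \right)} + 305}{f{\left(21,-11 \right)} - 259} = \frac{18 + 305}{\left(-11 - 11\right) - 259} = \frac{323}{-22 - 259} = \frac{323}{-281} = 323 \left(- \frac{1}{281}\right) = - \frac{323}{281}$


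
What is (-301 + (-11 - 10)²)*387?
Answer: 54180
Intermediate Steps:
(-301 + (-11 - 10)²)*387 = (-301 + (-21)²)*387 = (-301 + 441)*387 = 140*387 = 54180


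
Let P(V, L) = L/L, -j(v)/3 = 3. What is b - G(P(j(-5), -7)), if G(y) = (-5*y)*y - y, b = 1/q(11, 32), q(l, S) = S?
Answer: 193/32 ≈ 6.0313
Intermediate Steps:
j(v) = -9 (j(v) = -3*3 = -9)
P(V, L) = 1
b = 1/32 ≈ 0.031250
G(y) = -y - 5*y**2 (G(y) = -5*y**2 - y = -y - 5*y**2)
b - G(P(j(-5), -7)) = 1/32 - (-1)*(1 + 5*1) = 1/32 - (-1)*(1 + 5) = 1/32 - (-1)*6 = 1/32 - 1*(-6) = 1/32 + 6 = 193/32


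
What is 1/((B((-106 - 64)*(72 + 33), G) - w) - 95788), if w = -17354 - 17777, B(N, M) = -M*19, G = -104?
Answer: -1/58681 ≈ -1.7041e-5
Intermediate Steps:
B(N, M) = -19*M
w = -35131
1/((B((-106 - 64)*(72 + 33), G) - w) - 95788) = 1/((-19*(-104) - 1*(-35131)) - 95788) = 1/((1976 + 35131) - 95788) = 1/(37107 - 95788) = 1/(-58681) = -1/58681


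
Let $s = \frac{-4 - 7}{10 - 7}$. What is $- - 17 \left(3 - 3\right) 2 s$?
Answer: $0$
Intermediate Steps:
$s = - \frac{11}{3} \approx -3.6667$
$- - 17 \left(3 - 3\right) 2 s = - \frac{- 17 \left(3 - 3\right) 2 \left(-11\right)}{3} = - \frac{- 17 \cdot 0 \cdot 2 \left(-11\right)}{3} = - \frac{\left(-17\right) 0 \left(-11\right)}{3} = - \frac{0 \left(-11\right)}{3} = \left(-1\right) 0 = 0$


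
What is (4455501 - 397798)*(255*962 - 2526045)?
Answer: -9254545251705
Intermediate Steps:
(4455501 - 397798)*(255*962 - 2526045) = 4057703*(245310 - 2526045) = 4057703*(-2280735) = -9254545251705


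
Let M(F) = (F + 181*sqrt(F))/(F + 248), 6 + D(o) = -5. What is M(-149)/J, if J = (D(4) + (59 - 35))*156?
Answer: -149/200772 + 181*I*sqrt(149)/200772 ≈ -0.00074214 + 0.011004*I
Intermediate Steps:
D(o) = -11 (D(o) = -6 - 5 = -11)
M(F) = (F + 181*sqrt(F))/(248 + F)
J = 2028 (J = (-11 + (59 - 35))*156 = (-11 + 24)*156 = 13*156 = 2028)
M(-149)/J = ((-149 + 181*sqrt(-149))/(248 - 149))/2028 = ((-149 + 181*(I*sqrt(149)))/99)*(1/2028) = ((-149 + 181*I*sqrt(149))/99)*(1/2028) = (-149/99 + 181*I*sqrt(149)/99)*(1/2028) = -149/200772 + 181*I*sqrt(149)/200772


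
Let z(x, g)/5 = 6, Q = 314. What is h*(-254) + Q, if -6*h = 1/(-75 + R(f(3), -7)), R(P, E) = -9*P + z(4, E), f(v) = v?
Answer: 67697/216 ≈ 313.41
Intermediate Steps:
z(x, g) = 30 (z(x, g) = 5*6 = 30)
R(P, E) = 30 - 9*P (R(P, E) = -9*P + 30 = 30 - 9*P)
h = 1/432 (h = -1/(6*(-75 + (30 - 9*3))) = -1/(6*(-75 + (30 - 27))) = -1/(6*(-75 + 3)) = -1/6/(-72) = -1/6*(-1/72) = 1/432 ≈ 0.0023148)
h*(-254) + Q = (1/432)*(-254) + 314 = -127/216 + 314 = 67697/216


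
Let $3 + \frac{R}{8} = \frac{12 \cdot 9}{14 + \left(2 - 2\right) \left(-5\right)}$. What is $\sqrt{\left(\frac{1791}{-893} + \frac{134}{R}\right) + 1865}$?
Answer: $\frac{\sqrt{6483803122005}}{58938} \approx 43.204$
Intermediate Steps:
$R = \frac{264}{7}$ ($R = -24 + 8 \frac{12 \cdot 9}{14 + \left(2 - 2\right) \left(-5\right)} = -24 + 8 \frac{108}{14 + 0 \left(-5\right)} = -24 + 8 \frac{108}{14 + 0} = -24 + 8 \cdot \frac{108}{14} = -24 + 8 \cdot 108 \cdot \frac{1}{14} = -24 + 8 \cdot \frac{54}{7} = -24 + \frac{432}{7} = \frac{264}{7} \approx 37.714$)
$\sqrt{\left(\frac{1791}{-893} + \frac{134}{R}\right) + 1865} = \sqrt{\left(\frac{1791}{-893} + \frac{134}{\frac{264}{7}}\right) + 1865} = \sqrt{\left(1791 \left(- \frac{1}{893}\right) + 134 \cdot \frac{7}{264}\right) + 1865} = \sqrt{\left(- \frac{1791}{893} + \frac{469}{132}\right) + 1865} = \sqrt{\frac{182405}{117876} + 1865} = \sqrt{\frac{220021145}{117876}} = \frac{\sqrt{6483803122005}}{58938}$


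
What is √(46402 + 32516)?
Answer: √78918 ≈ 280.92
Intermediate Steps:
√(46402 + 32516) = √78918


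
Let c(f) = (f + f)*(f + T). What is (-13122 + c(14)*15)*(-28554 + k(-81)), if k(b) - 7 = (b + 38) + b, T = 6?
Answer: 135384462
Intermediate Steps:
c(f) = 2*f*(6 + f) (c(f) = (f + f)*(f + 6) = (2*f)*(6 + f) = 2*f*(6 + f))
k(b) = 45 + 2*b (k(b) = 7 + ((b + 38) + b) = 7 + ((38 + b) + b) = 7 + (38 + 2*b) = 45 + 2*b)
(-13122 + c(14)*15)*(-28554 + k(-81)) = (-13122 + (2*14*(6 + 14))*15)*(-28554 + (45 + 2*(-81))) = (-13122 + (2*14*20)*15)*(-28554 + (45 - 162)) = (-13122 + 560*15)*(-28554 - 117) = (-13122 + 8400)*(-28671) = -4722*(-28671) = 135384462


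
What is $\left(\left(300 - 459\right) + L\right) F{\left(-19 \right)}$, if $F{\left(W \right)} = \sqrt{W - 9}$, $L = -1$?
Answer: $- 320 i \sqrt{7} \approx - 846.64 i$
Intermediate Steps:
$F{\left(W \right)} = \sqrt{-9 + W}$
$\left(\left(300 - 459\right) + L\right) F{\left(-19 \right)} = \left(\left(300 - 459\right) - 1\right) \sqrt{-9 - 19} = \left(-159 - 1\right) \sqrt{-28} = - 160 \cdot 2 i \sqrt{7} = - 320 i \sqrt{7}$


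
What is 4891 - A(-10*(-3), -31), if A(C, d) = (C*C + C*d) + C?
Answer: 4891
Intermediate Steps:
A(C, d) = C + C² + C*d (A(C, d) = (C² + C*d) + C = C + C² + C*d)
4891 - A(-10*(-3), -31) = 4891 - (-10*(-3))*(1 - 10*(-3) - 31) = 4891 - 30*(1 + 30 - 31) = 4891 - 30*0 = 4891 - 1*0 = 4891 + 0 = 4891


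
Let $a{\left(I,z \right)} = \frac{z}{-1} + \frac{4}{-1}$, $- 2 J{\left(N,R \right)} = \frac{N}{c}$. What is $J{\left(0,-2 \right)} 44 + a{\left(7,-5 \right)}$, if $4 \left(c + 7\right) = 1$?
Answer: $1$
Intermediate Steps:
$c = - \frac{27}{4}$ ($c = -7 + \frac{1}{4} \cdot 1 = -7 + \frac{1}{4} = - \frac{27}{4} \approx -6.75$)
$J{\left(N,R \right)} = \frac{2 N}{27}$ ($J{\left(N,R \right)} = - \frac{N \frac{1}{- \frac{27}{4}}}{2} = - \frac{N \left(- \frac{4}{27}\right)}{2} = - \frac{\left(- \frac{4}{27}\right) N}{2} = \frac{2 N}{27}$)
$a{\left(I,z \right)} = -4 - z$ ($a{\left(I,z \right)} = z \left(-1\right) + 4 \left(-1\right) = - z - 4 = -4 - z$)
$J{\left(0,-2 \right)} 44 + a{\left(7,-5 \right)} = \frac{2}{27} \cdot 0 \cdot 44 - -1 = 0 \cdot 44 + \left(-4 + 5\right) = 0 + 1 = 1$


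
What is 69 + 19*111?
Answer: 2178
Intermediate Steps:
69 + 19*111 = 69 + 2109 = 2178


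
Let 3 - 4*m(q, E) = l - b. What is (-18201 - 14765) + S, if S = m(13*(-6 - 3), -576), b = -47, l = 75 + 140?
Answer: -132123/4 ≈ -33031.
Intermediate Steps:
l = 215
m(q, E) = -259/4 (m(q, E) = ¾ - (215 - 1*(-47))/4 = ¾ - (215 + 47)/4 = ¾ - ¼*262 = ¾ - 131/2 = -259/4)
S = -259/4 ≈ -64.750
(-18201 - 14765) + S = (-18201 - 14765) - 259/4 = -32966 - 259/4 = -132123/4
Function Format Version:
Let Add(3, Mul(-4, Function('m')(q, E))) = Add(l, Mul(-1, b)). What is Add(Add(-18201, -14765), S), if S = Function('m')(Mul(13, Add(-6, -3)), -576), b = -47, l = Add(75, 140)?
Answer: Rational(-132123, 4) ≈ -33031.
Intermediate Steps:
l = 215
Function('m')(q, E) = Rational(-259, 4) (Function('m')(q, E) = Add(Rational(3, 4), Mul(Rational(-1, 4), Add(215, Mul(-1, -47)))) = Add(Rational(3, 4), Mul(Rational(-1, 4), Add(215, 47))) = Add(Rational(3, 4), Mul(Rational(-1, 4), 262)) = Add(Rational(3, 4), Rational(-131, 2)) = Rational(-259, 4))
S = Rational(-259, 4) ≈ -64.750
Add(Add(-18201, -14765), S) = Add(Add(-18201, -14765), Rational(-259, 4)) = Add(-32966, Rational(-259, 4)) = Rational(-132123, 4)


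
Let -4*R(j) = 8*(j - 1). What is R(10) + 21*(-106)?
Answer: -2244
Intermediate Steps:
R(j) = 2 - 2*j (R(j) = -2*(j - 1) = -2*(-1 + j) = -(-8 + 8*j)/4 = 2 - 2*j)
R(10) + 21*(-106) = (2 - 2*10) + 21*(-106) = (2 - 20) - 2226 = -18 - 2226 = -2244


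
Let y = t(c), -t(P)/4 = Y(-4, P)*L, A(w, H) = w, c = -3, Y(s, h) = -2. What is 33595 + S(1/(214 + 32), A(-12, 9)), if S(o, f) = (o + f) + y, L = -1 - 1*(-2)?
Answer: 8263387/246 ≈ 33591.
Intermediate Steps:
L = 1 (L = -1 + 2 = 1)
t(P) = 8 (t(P) = -(-8) = -4*(-2) = 8)
y = 8
S(o, f) = 8 + f + o (S(o, f) = (o + f) + 8 = (f + o) + 8 = 8 + f + o)
33595 + S(1/(214 + 32), A(-12, 9)) = 33595 + (8 - 12 + 1/(214 + 32)) = 33595 + (8 - 12 + 1/246) = 33595 - 983/246 = 8263387/246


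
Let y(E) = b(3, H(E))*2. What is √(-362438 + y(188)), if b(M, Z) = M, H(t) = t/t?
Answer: 8*I*√5663 ≈ 602.02*I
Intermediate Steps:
H(t) = 1
y(E) = 6 (y(E) = 3*2 = 6)
√(-362438 + y(188)) = √(-362438 + 6) = √(-362432) = 8*I*√5663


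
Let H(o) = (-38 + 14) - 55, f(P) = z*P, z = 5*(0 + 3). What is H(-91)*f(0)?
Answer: 0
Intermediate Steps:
z = 15 (z = 5*3 = 15)
f(P) = 15*P
H(o) = -79 (H(o) = -24 - 55 = -79)
H(-91)*f(0) = -1185*0 = -79*0 = 0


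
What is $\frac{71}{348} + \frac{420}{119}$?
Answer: $\frac{22087}{5916} \approx 3.7334$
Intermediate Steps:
$\frac{71}{348} + \frac{420}{119} = 71 \cdot \frac{1}{348} + 420 \cdot \frac{1}{119} = \frac{71}{348} + \frac{60}{17} = \frac{22087}{5916}$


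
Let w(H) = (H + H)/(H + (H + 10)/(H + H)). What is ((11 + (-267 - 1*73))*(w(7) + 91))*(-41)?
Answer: 143806229/115 ≈ 1.2505e+6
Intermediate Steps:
w(H) = 2*H/(H + (10 + H)/(2*H)) (w(H) = (2*H)/(H + (10 + H)/((2*H))) = (2*H)/(H + (10 + H)*(1/(2*H))) = (2*H)/(H + (10 + H)/(2*H)) = 2*H/(H + (10 + H)/(2*H)))
((11 + (-267 - 1*73))*(w(7) + 91))*(-41) = ((11 + (-267 - 1*73))*(4*7²/(10 + 7 + 2*7²) + 91))*(-41) = ((11 + (-267 - 73))*(4*49/(10 + 7 + 2*49) + 91))*(-41) = ((11 - 340)*(4*49/(10 + 7 + 98) + 91))*(-41) = -329*(4*49/115 + 91)*(-41) = -329*(4*49*(1/115) + 91)*(-41) = -329*(196/115 + 91)*(-41) = -329*10661/115*(-41) = -3507469/115*(-41) = 143806229/115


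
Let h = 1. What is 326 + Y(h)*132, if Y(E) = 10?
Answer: 1646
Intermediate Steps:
326 + Y(h)*132 = 326 + 10*132 = 326 + 1320 = 1646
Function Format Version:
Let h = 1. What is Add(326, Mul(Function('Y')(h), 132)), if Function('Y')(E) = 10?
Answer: 1646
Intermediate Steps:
Add(326, Mul(Function('Y')(h), 132)) = Add(326, Mul(10, 132)) = Add(326, 1320) = 1646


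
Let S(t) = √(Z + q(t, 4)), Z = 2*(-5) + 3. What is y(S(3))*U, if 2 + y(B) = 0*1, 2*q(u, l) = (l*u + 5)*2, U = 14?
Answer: -28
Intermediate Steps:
Z = -7 (Z = -10 + 3 = -7)
q(u, l) = 5 + l*u (q(u, l) = ((l*u + 5)*2)/2 = ((5 + l*u)*2)/2 = (10 + 2*l*u)/2 = 5 + l*u)
S(t) = √(-2 + 4*t) (S(t) = √(-7 + (5 + 4*t)) = √(-2 + 4*t))
y(B) = -2 (y(B) = -2 + 0*1 = -2 + 0 = -2)
y(S(3))*U = -2*14 = -28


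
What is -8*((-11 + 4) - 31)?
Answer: 304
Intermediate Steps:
-8*((-11 + 4) - 31) = -8*(-7 - 31) = -8*(-38) = 304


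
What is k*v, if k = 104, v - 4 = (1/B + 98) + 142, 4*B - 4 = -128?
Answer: 786552/31 ≈ 25373.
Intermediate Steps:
B = -31 (B = 1 + (1/4)*(-128) = 1 - 32 = -31)
v = 7563/31 (v = 4 + ((1/(-31) + 98) + 142) = 4 + ((-1/31 + 98) + 142) = 4 + (3037/31 + 142) = 4 + 7439/31 = 7563/31 ≈ 243.97)
k*v = 104*(7563/31) = 786552/31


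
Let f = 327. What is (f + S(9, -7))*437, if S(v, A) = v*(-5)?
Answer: 123234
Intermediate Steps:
S(v, A) = -5*v
(f + S(9, -7))*437 = (327 - 5*9)*437 = (327 - 45)*437 = 282*437 = 123234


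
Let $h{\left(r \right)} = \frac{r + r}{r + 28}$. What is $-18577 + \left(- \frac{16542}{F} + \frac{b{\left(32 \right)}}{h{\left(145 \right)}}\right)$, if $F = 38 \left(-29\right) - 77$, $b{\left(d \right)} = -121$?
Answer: $- \frac{707949433}{37990} \approx -18635.0$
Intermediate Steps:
$F = -1179$ ($F = -1102 - 77 = -1179$)
$h{\left(r \right)} = \frac{2 r}{28 + r}$
$-18577 + \left(- \frac{16542}{F} + \frac{b{\left(32 \right)}}{h{\left(145 \right)}}\right) = -18577 - \left(- \frac{1838}{131} + \frac{20933}{290}\right) = -18577 - \left(- \frac{1838}{131} + \frac{121}{2 \cdot 145 \cdot \frac{1}{173}}\right) = -18577 + \left(\frac{1838}{131} - \frac{121}{2 \cdot 145 \cdot \frac{1}{173}}\right) = -18577 + \left(\frac{1838}{131} - \frac{121}{\frac{290}{173}}\right) = -18577 + \left(\frac{1838}{131} - \frac{20933}{290}\right) = -18577 - \frac{2209203}{37990} = - \frac{707949433}{37990}$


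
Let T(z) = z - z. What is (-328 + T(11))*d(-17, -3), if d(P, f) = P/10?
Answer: 2788/5 ≈ 557.60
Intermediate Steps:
T(z) = 0
d(P, f) = P/10 (d(P, f) = P*(1/10) = P/10)
(-328 + T(11))*d(-17, -3) = (-328 + 0)*((1/10)*(-17)) = -328*(-17/10) = 2788/5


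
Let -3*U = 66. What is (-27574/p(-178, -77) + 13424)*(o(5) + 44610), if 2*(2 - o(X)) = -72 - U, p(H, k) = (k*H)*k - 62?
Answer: 105403128744325/175904 ≈ 5.9921e+8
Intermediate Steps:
U = -22 (U = -1/3*66 = -22)
p(H, k) = -62 + H*k**2 (p(H, k) = (H*k)*k - 62 = H*k**2 - 62 = -62 + H*k**2)
o(X) = 27 (o(X) = 2 - (-72 - 1*(-22))/2 = 2 - (-72 + 22)/2 = 2 - 1/2*(-50) = 2 + 25 = 27)
(-27574/p(-178, -77) + 13424)*(o(5) + 44610) = (-27574/(-62 - 178*(-77)**2) + 13424)*(27 + 44610) = (-27574/(-62 - 178*5929) + 13424)*44637 = (-27574/(-62 - 1055362) + 13424)*44637 = (-27574/(-1055424) + 13424)*44637 = (-27574*(-1/1055424) + 13424)*44637 = (13787/527712 + 13424)*44637 = (7084019675/527712)*44637 = 105403128744325/175904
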